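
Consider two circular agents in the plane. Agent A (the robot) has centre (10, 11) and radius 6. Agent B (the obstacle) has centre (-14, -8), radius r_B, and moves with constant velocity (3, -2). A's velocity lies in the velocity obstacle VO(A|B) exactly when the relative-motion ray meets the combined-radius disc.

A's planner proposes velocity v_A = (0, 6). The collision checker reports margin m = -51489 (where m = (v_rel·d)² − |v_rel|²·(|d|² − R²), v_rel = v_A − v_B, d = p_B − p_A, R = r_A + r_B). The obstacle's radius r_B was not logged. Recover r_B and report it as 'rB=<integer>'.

m = -51489
d = (-24, -19);  v_rel = (-3, 8),  |v_rel|² = 73
v_rel×d = (-3)·(-19) − (8)·(-24) = 249
since m = R²·73 − 249²:  R² = (62001 + -51489) / 73 = 144
R = √144 = 12  ⇒  r_B = 12 − 6 = 6

rB=6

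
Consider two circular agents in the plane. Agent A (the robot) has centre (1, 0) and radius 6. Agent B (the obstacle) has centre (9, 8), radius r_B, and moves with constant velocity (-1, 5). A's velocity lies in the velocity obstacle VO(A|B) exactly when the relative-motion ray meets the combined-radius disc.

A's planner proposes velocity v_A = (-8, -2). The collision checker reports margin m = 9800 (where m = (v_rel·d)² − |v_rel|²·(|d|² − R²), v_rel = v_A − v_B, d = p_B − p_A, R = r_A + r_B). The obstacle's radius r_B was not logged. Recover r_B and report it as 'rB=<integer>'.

m = 9800
d = (8, 8);  v_rel = (-7, -7),  |v_rel|² = 98
v_rel×d = (-7)·(8) − (-7)·(8) = 0
since m = R²·98 − 0²:  R² = (0 + 9800) / 98 = 100
R = √100 = 10  ⇒  r_B = 10 − 6 = 4

rB=4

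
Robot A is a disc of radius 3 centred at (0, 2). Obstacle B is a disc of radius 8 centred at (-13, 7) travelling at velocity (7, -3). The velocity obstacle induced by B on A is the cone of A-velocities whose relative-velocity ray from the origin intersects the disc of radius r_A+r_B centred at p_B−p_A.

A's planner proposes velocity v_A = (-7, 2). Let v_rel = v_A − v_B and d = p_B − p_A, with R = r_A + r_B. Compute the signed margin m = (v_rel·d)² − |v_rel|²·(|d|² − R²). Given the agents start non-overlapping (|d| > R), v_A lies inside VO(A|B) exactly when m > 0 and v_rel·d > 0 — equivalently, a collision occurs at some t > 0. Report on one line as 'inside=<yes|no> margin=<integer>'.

d = (-13, 5),  |d|² = 194;  R = 3+8 = 11,  c = 194−11² = 73
v_rel = (-14, 5),  |v_rel|² = 221;  v_rel·d = (-14)·(-13) + (5)·(5) = 207
221·t² − 414·t + 73 = 0  ⇒  m = 207² − 221·73 = 26716
m = 26716 > 0,  v_rel·d = 207 > 0  ⇒  inside

inside=yes margin=26716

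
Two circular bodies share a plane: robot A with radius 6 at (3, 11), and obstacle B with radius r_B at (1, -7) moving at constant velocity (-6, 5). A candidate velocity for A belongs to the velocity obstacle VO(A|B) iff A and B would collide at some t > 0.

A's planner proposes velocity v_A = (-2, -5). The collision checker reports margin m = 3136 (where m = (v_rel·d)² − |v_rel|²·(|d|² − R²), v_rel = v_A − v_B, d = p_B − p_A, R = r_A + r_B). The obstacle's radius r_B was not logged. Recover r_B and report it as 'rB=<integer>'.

m = 3136
d = (-2, -18);  v_rel = (4, -10),  |v_rel|² = 116
v_rel×d = (4)·(-18) − (-10)·(-2) = -92
since m = R²·116 − (-92)²:  R² = (8464 + 3136) / 116 = 100
R = √100 = 10  ⇒  r_B = 10 − 6 = 4

rB=4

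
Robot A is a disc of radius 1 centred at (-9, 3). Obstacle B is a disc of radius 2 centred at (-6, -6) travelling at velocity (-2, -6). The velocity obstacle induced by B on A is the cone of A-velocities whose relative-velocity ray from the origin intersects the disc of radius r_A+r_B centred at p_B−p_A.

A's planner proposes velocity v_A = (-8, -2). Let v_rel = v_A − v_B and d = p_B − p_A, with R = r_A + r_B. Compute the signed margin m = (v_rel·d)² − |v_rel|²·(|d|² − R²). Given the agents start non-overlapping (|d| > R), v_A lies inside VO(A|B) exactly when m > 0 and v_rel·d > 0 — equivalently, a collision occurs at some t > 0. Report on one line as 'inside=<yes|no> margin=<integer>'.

d = (3, -9),  |d|² = 90;  R = 1+2 = 3,  c = 90−3² = 81
v_rel = (-6, 4),  |v_rel|² = 52;  v_rel·d = (-6)·(3) + (4)·(-9) = -54
52·t² + 108·t + 81 = 0  ⇒  m = (-54)² − 52·81 = -1296
m = -1296 < 0,  v_rel·d = -54 < 0  ⇒  outside

inside=no margin=-1296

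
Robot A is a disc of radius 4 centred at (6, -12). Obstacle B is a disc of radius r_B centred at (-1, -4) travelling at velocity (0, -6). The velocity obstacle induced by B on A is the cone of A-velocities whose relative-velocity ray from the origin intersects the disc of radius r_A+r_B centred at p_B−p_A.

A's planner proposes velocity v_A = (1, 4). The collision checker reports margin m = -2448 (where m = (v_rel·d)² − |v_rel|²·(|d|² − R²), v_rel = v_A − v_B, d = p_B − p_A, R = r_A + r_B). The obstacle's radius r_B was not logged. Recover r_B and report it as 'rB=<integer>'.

m = -2448
d = (-7, 8);  v_rel = (1, 10),  |v_rel|² = 101
v_rel×d = (1)·(8) − (10)·(-7) = 78
since m = R²·101 − 78²:  R² = (6084 + -2448) / 101 = 36
R = √36 = 6  ⇒  r_B = 6 − 4 = 2

rB=2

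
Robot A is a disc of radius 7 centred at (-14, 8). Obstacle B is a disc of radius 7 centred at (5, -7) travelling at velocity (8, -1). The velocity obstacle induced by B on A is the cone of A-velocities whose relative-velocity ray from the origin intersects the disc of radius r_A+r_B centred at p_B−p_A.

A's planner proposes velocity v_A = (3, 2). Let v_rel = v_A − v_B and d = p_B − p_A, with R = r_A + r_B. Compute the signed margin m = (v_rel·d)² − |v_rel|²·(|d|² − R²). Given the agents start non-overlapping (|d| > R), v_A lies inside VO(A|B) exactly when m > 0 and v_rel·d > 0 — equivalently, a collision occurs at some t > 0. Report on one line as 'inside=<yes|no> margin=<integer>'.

d = (19, -15),  |d|² = 586;  R = 7+7 = 14,  c = 586−14² = 390
v_rel = (-5, 3),  |v_rel|² = 34;  v_rel·d = (-5)·(19) + (3)·(-15) = -140
34·t² + 280·t + 390 = 0  ⇒  m = (-140)² − 34·390 = 6340
m = 6340 > 0,  v_rel·d = -140 < 0  ⇒  outside

inside=no margin=6340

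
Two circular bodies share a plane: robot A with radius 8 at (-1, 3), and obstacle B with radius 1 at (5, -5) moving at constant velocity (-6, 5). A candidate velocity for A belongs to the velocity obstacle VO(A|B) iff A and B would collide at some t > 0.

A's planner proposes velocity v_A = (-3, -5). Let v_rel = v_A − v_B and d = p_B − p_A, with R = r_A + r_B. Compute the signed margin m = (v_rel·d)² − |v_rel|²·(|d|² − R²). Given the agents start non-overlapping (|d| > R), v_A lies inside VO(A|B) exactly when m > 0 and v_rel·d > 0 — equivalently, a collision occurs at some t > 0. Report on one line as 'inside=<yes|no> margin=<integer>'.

d = (6, -8),  |d|² = 100;  R = 8+1 = 9,  c = 100−9² = 19
v_rel = (3, -10),  |v_rel|² = 109;  v_rel·d = (3)·(6) + (-10)·(-8) = 98
109·t² − 196·t + 19 = 0  ⇒  m = 98² − 109·19 = 7533
m = 7533 > 0,  v_rel·d = 98 > 0  ⇒  inside

inside=yes margin=7533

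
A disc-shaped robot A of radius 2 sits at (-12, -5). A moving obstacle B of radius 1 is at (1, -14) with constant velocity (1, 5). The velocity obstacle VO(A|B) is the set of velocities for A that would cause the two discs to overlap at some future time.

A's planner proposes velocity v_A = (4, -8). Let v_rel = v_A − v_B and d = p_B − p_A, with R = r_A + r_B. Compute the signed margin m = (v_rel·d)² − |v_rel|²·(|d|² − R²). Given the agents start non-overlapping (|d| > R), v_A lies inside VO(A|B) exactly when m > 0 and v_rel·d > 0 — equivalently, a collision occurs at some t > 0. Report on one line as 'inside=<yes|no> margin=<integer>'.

d = (13, -9),  |d|² = 250;  R = 2+1 = 3,  c = 250−3² = 241
v_rel = (3, -13),  |v_rel|² = 178;  v_rel·d = (3)·(13) + (-13)·(-9) = 156
178·t² − 312·t + 241 = 0  ⇒  m = 156² − 178·241 = -18562
m = -18562 < 0,  v_rel·d = 156 > 0  ⇒  outside

inside=no margin=-18562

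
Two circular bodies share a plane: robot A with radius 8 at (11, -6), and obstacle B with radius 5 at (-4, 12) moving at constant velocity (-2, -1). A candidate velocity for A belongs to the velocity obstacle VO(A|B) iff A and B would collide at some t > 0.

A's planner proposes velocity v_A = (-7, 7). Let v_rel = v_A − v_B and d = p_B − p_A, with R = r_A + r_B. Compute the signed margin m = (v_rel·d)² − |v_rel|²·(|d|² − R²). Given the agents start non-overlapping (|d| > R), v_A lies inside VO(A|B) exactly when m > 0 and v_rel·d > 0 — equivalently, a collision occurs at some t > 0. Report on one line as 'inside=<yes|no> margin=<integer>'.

d = (-15, 18),  |d|² = 549;  R = 8+5 = 13,  c = 549−13² = 380
v_rel = (-5, 8),  |v_rel|² = 89;  v_rel·d = (-5)·(-15) + (8)·(18) = 219
89·t² − 438·t + 380 = 0  ⇒  m = 219² − 89·380 = 14141
m = 14141 > 0,  v_rel·d = 219 > 0  ⇒  inside

inside=yes margin=14141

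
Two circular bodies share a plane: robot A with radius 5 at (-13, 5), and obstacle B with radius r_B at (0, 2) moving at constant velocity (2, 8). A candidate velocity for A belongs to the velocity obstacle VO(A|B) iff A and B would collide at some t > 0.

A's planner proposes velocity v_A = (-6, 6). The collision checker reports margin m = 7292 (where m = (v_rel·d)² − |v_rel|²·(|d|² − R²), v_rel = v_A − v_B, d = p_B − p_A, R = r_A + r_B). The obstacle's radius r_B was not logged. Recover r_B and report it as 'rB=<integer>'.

m = 7292
d = (13, -3);  v_rel = (-8, -2),  |v_rel|² = 68
v_rel×d = (-8)·(-3) − (-2)·(13) = 50
since m = R²·68 − 50²:  R² = (2500 + 7292) / 68 = 144
R = √144 = 12  ⇒  r_B = 12 − 5 = 7

rB=7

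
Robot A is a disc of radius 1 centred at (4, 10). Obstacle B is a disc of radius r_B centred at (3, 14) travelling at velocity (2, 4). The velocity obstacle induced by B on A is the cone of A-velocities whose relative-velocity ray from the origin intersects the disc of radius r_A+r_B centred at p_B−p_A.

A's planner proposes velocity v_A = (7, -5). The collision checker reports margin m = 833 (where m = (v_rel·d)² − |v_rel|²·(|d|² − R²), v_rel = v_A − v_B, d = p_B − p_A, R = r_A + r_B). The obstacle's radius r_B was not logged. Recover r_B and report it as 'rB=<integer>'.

m = 833
d = (-1, 4);  v_rel = (5, -9),  |v_rel|² = 106
v_rel×d = (5)·(4) − (-9)·(-1) = 11
since m = R²·106 − 11²:  R² = (121 + 833) / 106 = 9
R = √9 = 3  ⇒  r_B = 3 − 1 = 2

rB=2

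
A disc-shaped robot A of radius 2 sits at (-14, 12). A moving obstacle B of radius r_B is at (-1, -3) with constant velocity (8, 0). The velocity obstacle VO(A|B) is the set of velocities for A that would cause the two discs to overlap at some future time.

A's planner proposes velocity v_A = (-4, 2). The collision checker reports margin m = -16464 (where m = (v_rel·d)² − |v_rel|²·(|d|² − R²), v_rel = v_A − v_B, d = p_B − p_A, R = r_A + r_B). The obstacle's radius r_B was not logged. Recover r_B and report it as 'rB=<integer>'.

m = -16464
d = (13, -15);  v_rel = (-12, 2),  |v_rel|² = 148
v_rel×d = (-12)·(-15) − (2)·(13) = 154
since m = R²·148 − 154²:  R² = (23716 + -16464) / 148 = 49
R = √49 = 7  ⇒  r_B = 7 − 2 = 5

rB=5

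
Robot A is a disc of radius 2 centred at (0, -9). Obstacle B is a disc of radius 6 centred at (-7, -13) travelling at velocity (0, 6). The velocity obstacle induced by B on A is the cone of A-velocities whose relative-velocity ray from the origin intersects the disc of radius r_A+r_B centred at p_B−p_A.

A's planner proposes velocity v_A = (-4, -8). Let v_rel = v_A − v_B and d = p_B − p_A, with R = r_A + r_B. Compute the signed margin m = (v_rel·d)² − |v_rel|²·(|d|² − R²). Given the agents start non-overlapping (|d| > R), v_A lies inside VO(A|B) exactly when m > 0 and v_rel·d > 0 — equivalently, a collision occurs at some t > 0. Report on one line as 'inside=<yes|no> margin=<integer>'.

d = (-7, -4),  |d|² = 65;  R = 2+6 = 8,  c = 65−8² = 1
v_rel = (-4, -14),  |v_rel|² = 212;  v_rel·d = (-4)·(-7) + (-14)·(-4) = 84
212·t² − 168·t + 1 = 0  ⇒  m = 84² − 212·1 = 6844
m = 6844 > 0,  v_rel·d = 84 > 0  ⇒  inside

inside=yes margin=6844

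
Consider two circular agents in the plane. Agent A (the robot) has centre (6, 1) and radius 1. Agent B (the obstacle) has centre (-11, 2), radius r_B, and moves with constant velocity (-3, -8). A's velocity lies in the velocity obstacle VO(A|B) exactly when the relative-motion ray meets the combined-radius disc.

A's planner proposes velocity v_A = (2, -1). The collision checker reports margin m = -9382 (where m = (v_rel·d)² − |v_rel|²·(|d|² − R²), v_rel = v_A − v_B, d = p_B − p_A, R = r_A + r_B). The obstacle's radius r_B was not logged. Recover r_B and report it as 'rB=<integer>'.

m = -9382
d = (-17, 1);  v_rel = (5, 7),  |v_rel|² = 74
v_rel×d = (5)·(1) − (7)·(-17) = 124
since m = R²·74 − 124²:  R² = (15376 + -9382) / 74 = 81
R = √81 = 9  ⇒  r_B = 9 − 1 = 8

rB=8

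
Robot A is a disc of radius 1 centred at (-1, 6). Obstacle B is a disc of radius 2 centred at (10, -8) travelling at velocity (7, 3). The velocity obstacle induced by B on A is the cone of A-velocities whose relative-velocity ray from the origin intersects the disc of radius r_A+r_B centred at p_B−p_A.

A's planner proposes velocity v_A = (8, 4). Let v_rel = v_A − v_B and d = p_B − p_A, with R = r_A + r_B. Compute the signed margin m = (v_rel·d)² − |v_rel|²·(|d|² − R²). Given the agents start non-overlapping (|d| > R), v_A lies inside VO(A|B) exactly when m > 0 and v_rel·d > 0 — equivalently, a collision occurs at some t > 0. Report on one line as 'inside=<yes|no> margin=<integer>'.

d = (11, -14),  |d|² = 317;  R = 1+2 = 3,  c = 317−3² = 308
v_rel = (1, 1),  |v_rel|² = 2;  v_rel·d = (1)·(11) + (1)·(-14) = -3
2·t² + 6·t + 308 = 0  ⇒  m = (-3)² − 2·308 = -607
m = -607 < 0,  v_rel·d = -3 < 0  ⇒  outside

inside=no margin=-607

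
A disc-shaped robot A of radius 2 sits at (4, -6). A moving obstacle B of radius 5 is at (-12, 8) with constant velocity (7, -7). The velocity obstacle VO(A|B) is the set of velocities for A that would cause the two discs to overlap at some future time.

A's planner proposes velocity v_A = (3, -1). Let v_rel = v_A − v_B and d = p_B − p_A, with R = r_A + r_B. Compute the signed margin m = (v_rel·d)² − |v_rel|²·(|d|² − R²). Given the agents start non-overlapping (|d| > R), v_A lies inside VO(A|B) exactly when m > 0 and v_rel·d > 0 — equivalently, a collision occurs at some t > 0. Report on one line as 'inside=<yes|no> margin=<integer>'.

d = (-16, 14),  |d|² = 452;  R = 2+5 = 7,  c = 452−7² = 403
v_rel = (-4, 6),  |v_rel|² = 52;  v_rel·d = (-4)·(-16) + (6)·(14) = 148
52·t² − 296·t + 403 = 0  ⇒  m = 148² − 52·403 = 948
m = 948 > 0,  v_rel·d = 148 > 0  ⇒  inside

inside=yes margin=948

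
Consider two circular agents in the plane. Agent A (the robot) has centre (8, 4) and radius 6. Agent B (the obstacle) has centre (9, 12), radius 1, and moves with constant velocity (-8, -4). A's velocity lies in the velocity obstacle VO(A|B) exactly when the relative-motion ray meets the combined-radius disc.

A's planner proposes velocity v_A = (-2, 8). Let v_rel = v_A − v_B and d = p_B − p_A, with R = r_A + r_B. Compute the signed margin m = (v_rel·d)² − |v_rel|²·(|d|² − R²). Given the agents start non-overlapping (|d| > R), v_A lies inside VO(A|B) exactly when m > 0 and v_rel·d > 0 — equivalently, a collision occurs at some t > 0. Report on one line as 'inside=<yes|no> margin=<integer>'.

d = (1, 8),  |d|² = 65;  R = 6+1 = 7,  c = 65−7² = 16
v_rel = (6, 12),  |v_rel|² = 180;  v_rel·d = (6)·(1) + (12)·(8) = 102
180·t² − 204·t + 16 = 0  ⇒  m = 102² − 180·16 = 7524
m = 7524 > 0,  v_rel·d = 102 > 0  ⇒  inside

inside=yes margin=7524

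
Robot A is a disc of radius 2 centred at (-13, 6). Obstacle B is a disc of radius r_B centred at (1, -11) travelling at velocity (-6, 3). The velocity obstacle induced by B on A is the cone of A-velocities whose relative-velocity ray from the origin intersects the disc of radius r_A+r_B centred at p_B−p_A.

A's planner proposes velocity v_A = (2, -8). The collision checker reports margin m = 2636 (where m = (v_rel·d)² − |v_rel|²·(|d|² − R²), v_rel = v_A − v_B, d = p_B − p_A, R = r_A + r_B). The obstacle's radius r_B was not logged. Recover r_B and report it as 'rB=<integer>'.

m = 2636
d = (14, -17);  v_rel = (8, -11),  |v_rel|² = 185
v_rel×d = (8)·(-17) − (-11)·(14) = 18
since m = R²·185 − 18²:  R² = (324 + 2636) / 185 = 16
R = √16 = 4  ⇒  r_B = 4 − 2 = 2

rB=2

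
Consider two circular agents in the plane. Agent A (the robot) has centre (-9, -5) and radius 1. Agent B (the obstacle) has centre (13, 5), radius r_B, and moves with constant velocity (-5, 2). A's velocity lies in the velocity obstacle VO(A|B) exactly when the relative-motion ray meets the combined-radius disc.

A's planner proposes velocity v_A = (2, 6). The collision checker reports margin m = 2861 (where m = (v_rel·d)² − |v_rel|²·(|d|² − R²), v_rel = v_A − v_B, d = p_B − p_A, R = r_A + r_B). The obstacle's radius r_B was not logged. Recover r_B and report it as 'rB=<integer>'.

m = 2861
d = (22, 10);  v_rel = (7, 4),  |v_rel|² = 65
v_rel×d = (7)·(10) − (4)·(22) = -18
since m = R²·65 − (-18)²:  R² = (324 + 2861) / 65 = 49
R = √49 = 7  ⇒  r_B = 7 − 1 = 6

rB=6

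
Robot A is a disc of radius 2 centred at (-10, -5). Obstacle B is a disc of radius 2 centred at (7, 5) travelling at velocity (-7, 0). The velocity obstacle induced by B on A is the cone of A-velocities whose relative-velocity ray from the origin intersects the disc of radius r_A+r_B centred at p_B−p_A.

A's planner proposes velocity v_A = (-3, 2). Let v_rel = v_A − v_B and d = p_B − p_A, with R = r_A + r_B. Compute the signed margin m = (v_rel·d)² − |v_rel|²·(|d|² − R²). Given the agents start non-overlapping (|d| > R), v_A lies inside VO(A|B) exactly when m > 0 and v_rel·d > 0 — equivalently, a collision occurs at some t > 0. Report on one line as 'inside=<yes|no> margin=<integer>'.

d = (17, 10),  |d|² = 389;  R = 2+2 = 4,  c = 389−4² = 373
v_rel = (4, 2),  |v_rel|² = 20;  v_rel·d = (4)·(17) + (2)·(10) = 88
20·t² − 176·t + 373 = 0  ⇒  m = 88² − 20·373 = 284
m = 284 > 0,  v_rel·d = 88 > 0  ⇒  inside

inside=yes margin=284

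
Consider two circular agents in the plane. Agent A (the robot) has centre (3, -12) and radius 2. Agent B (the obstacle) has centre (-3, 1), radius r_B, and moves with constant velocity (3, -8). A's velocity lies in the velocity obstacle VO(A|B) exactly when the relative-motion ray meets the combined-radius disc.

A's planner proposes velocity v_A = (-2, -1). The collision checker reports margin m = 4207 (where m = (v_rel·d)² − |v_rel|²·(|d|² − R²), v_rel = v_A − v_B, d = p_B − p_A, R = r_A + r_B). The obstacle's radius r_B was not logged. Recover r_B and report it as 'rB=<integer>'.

m = 4207
d = (-6, 13);  v_rel = (-5, 7),  |v_rel|² = 74
v_rel×d = (-5)·(13) − (7)·(-6) = -23
since m = R²·74 − (-23)²:  R² = (529 + 4207) / 74 = 64
R = √64 = 8  ⇒  r_B = 8 − 2 = 6

rB=6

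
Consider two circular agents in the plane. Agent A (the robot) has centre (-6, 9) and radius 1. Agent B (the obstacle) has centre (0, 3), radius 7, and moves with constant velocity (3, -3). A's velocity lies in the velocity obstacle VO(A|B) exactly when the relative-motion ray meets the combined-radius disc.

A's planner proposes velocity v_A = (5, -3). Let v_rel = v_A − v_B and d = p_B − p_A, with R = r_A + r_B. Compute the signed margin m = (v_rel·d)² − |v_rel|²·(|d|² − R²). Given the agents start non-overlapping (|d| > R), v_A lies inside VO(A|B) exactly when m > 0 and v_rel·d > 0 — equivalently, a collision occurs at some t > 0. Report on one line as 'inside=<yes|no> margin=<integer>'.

d = (6, -6),  |d|² = 72;  R = 1+7 = 8,  c = 72−8² = 8
v_rel = (2, 0),  |v_rel|² = 4;  v_rel·d = (2)·(6) + (0)·(-6) = 12
4·t² − 24·t + 8 = 0  ⇒  m = 12² − 4·8 = 112
m = 112 > 0,  v_rel·d = 12 > 0  ⇒  inside

inside=yes margin=112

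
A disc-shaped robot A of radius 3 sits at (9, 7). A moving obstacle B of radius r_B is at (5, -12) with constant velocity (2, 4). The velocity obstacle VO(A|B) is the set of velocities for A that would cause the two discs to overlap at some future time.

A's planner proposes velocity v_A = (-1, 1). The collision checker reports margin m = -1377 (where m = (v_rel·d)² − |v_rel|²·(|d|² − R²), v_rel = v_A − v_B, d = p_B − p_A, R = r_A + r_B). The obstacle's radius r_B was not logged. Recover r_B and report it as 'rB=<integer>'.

m = -1377
d = (-4, -19);  v_rel = (-3, -3),  |v_rel|² = 18
v_rel×d = (-3)·(-19) − (-3)·(-4) = 45
since m = R²·18 − 45²:  R² = (2025 + -1377) / 18 = 36
R = √36 = 6  ⇒  r_B = 6 − 3 = 3

rB=3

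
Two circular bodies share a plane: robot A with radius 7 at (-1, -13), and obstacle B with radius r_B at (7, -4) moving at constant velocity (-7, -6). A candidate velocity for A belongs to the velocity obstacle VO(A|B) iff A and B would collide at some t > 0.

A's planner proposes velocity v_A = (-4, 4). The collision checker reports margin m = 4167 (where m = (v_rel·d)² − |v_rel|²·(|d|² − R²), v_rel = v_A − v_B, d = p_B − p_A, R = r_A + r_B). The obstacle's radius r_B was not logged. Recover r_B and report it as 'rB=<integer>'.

m = 4167
d = (8, 9);  v_rel = (3, 10),  |v_rel|² = 109
v_rel×d = (3)·(9) − (10)·(8) = -53
since m = R²·109 − (-53)²:  R² = (2809 + 4167) / 109 = 64
R = √64 = 8  ⇒  r_B = 8 − 7 = 1

rB=1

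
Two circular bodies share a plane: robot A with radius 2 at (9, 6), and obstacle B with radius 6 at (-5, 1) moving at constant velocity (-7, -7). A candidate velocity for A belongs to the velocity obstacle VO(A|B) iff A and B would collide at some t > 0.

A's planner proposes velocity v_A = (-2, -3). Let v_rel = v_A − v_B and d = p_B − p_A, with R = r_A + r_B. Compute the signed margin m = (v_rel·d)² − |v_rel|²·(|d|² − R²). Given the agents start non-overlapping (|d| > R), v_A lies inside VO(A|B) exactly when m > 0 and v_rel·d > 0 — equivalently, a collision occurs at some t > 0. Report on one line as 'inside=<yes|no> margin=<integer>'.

d = (-14, -5),  |d|² = 221;  R = 2+6 = 8,  c = 221−8² = 157
v_rel = (5, 4),  |v_rel|² = 41;  v_rel·d = (5)·(-14) + (4)·(-5) = -90
41·t² + 180·t + 157 = 0  ⇒  m = (-90)² − 41·157 = 1663
m = 1663 > 0,  v_rel·d = -90 < 0  ⇒  outside

inside=no margin=1663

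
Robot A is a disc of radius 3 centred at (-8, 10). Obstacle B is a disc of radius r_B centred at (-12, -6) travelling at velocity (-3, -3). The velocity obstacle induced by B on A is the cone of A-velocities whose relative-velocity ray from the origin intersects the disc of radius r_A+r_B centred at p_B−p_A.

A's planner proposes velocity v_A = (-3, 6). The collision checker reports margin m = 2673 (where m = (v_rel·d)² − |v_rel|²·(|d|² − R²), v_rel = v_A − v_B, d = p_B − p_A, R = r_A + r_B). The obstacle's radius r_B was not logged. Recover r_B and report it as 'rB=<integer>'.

m = 2673
d = (-4, -16);  v_rel = (0, 9),  |v_rel|² = 81
v_rel×d = (0)·(-16) − (9)·(-4) = 36
since m = R²·81 − 36²:  R² = (1296 + 2673) / 81 = 49
R = √49 = 7  ⇒  r_B = 7 − 3 = 4

rB=4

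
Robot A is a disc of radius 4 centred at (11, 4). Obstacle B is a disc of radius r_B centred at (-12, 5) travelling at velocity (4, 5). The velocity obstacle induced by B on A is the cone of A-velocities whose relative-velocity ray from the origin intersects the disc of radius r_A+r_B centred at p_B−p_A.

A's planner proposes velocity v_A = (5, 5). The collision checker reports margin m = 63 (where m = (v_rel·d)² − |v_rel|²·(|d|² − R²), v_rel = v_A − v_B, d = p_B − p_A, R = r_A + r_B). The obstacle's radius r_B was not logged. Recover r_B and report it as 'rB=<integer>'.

m = 63
d = (-23, 1);  v_rel = (1, 0),  |v_rel|² = 1
v_rel×d = (1)·(1) − (0)·(-23) = 1
since m = R²·1 − 1²:  R² = (1 + 63) / 1 = 64
R = √64 = 8  ⇒  r_B = 8 − 4 = 4

rB=4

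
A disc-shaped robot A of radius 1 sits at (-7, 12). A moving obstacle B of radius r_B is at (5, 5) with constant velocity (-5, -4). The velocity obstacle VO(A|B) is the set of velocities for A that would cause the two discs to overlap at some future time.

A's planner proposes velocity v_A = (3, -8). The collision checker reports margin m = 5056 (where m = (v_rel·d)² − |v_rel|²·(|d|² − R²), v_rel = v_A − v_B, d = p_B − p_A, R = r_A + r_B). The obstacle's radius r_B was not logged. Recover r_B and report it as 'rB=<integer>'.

m = 5056
d = (12, -7);  v_rel = (8, -4),  |v_rel|² = 80
v_rel×d = (8)·(-7) − (-4)·(12) = -8
since m = R²·80 − (-8)²:  R² = (64 + 5056) / 80 = 64
R = √64 = 8  ⇒  r_B = 8 − 1 = 7

rB=7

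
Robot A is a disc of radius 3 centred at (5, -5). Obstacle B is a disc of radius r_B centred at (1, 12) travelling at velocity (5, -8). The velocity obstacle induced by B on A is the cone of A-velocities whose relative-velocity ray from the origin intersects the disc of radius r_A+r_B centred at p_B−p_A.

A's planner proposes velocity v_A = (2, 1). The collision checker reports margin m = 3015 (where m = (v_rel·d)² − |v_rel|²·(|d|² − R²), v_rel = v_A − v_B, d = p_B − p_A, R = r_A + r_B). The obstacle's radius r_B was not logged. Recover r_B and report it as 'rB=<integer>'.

m = 3015
d = (-4, 17);  v_rel = (-3, 9),  |v_rel|² = 90
v_rel×d = (-3)·(17) − (9)·(-4) = -15
since m = R²·90 − (-15)²:  R² = (225 + 3015) / 90 = 36
R = √36 = 6  ⇒  r_B = 6 − 3 = 3

rB=3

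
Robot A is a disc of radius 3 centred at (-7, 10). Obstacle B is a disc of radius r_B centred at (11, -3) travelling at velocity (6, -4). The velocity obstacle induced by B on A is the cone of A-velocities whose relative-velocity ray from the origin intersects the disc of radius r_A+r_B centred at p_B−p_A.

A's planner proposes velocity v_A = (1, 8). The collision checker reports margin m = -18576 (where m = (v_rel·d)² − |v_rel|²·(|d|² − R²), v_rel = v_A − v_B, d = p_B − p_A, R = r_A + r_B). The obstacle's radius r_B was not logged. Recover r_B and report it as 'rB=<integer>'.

m = -18576
d = (18, -13);  v_rel = (-5, 12),  |v_rel|² = 169
v_rel×d = (-5)·(-13) − (12)·(18) = -151
since m = R²·169 − (-151)²:  R² = (22801 + -18576) / 169 = 25
R = √25 = 5  ⇒  r_B = 5 − 3 = 2

rB=2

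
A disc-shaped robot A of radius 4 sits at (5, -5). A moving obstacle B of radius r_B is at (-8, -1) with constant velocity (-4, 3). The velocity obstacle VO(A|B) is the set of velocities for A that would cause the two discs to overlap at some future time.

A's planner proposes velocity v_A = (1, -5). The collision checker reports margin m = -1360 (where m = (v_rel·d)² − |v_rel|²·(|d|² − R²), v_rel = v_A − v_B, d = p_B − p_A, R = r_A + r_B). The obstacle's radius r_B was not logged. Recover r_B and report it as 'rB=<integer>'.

m = -1360
d = (-13, 4);  v_rel = (5, -8),  |v_rel|² = 89
v_rel×d = (5)·(4) − (-8)·(-13) = -84
since m = R²·89 − (-84)²:  R² = (7056 + -1360) / 89 = 64
R = √64 = 8  ⇒  r_B = 8 − 4 = 4

rB=4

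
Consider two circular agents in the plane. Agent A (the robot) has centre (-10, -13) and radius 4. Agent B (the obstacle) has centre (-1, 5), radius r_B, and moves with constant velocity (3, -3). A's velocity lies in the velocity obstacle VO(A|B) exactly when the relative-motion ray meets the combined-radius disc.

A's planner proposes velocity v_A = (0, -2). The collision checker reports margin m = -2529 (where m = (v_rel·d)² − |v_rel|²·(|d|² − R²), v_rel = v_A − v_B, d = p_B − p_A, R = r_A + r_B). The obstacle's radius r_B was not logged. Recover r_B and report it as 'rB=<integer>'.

m = -2529
d = (9, 18);  v_rel = (-3, 1),  |v_rel|² = 10
v_rel×d = (-3)·(18) − (1)·(9) = -63
since m = R²·10 − (-63)²:  R² = (3969 + -2529) / 10 = 144
R = √144 = 12  ⇒  r_B = 12 − 4 = 8

rB=8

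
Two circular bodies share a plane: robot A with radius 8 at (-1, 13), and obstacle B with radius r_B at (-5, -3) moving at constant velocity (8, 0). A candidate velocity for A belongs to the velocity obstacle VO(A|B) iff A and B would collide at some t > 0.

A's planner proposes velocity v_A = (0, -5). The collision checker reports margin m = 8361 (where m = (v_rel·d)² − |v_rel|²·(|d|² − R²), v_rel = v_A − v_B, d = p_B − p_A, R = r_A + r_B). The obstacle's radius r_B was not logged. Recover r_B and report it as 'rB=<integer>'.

m = 8361
d = (-4, -16);  v_rel = (-8, -5),  |v_rel|² = 89
v_rel×d = (-8)·(-16) − (-5)·(-4) = 108
since m = R²·89 − 108²:  R² = (11664 + 8361) / 89 = 225
R = √225 = 15  ⇒  r_B = 15 − 8 = 7

rB=7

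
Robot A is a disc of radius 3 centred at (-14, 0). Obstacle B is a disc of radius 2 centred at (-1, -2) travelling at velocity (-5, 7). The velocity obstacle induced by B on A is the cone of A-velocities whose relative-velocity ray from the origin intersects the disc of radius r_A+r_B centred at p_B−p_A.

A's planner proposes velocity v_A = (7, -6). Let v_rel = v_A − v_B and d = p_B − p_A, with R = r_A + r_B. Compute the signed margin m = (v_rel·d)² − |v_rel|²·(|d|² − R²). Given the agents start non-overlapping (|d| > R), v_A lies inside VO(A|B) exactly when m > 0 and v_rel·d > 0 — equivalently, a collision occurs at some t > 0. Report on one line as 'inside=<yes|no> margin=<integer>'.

d = (13, -2),  |d|² = 173;  R = 3+2 = 5,  c = 173−5² = 148
v_rel = (12, -13),  |v_rel|² = 313;  v_rel·d = (12)·(13) + (-13)·(-2) = 182
313·t² − 364·t + 148 = 0  ⇒  m = 182² − 313·148 = -13200
m = -13200 < 0,  v_rel·d = 182 > 0  ⇒  outside

inside=no margin=-13200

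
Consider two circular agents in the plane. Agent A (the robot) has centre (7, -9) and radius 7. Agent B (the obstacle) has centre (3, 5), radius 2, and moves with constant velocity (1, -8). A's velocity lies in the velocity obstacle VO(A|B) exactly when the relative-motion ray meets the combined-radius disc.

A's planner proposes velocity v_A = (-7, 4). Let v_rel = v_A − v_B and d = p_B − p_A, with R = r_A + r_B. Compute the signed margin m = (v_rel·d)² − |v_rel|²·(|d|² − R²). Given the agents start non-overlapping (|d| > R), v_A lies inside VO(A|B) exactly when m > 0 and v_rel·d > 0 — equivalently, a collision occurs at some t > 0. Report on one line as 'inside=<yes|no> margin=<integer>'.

d = (-4, 14),  |d|² = 212;  R = 7+2 = 9,  c = 212−9² = 131
v_rel = (-8, 12),  |v_rel|² = 208;  v_rel·d = (-8)·(-4) + (12)·(14) = 200
208·t² − 400·t + 131 = 0  ⇒  m = 200² − 208·131 = 12752
m = 12752 > 0,  v_rel·d = 200 > 0  ⇒  inside

inside=yes margin=12752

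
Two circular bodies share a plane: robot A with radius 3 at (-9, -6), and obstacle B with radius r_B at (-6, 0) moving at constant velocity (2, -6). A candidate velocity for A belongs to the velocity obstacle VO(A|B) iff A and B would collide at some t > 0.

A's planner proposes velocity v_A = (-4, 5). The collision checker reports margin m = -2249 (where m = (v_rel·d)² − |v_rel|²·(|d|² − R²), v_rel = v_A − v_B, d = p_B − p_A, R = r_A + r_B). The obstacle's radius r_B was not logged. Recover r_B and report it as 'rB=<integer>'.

m = -2249
d = (3, 6);  v_rel = (-6, 11),  |v_rel|² = 157
v_rel×d = (-6)·(6) − (11)·(3) = -69
since m = R²·157 − (-69)²:  R² = (4761 + -2249) / 157 = 16
R = √16 = 4  ⇒  r_B = 4 − 3 = 1

rB=1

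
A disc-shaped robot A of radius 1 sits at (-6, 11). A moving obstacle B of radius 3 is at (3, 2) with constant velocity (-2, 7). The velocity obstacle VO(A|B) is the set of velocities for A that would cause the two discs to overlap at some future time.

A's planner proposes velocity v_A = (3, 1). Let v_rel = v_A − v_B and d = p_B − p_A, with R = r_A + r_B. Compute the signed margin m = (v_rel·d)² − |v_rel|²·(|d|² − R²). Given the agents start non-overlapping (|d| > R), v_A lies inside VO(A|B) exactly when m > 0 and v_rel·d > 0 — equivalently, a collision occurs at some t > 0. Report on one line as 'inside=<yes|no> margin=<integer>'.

d = (9, -9),  |d|² = 162;  R = 1+3 = 4,  c = 162−4² = 146
v_rel = (5, -6),  |v_rel|² = 61;  v_rel·d = (5)·(9) + (-6)·(-9) = 99
61·t² − 198·t + 146 = 0  ⇒  m = 99² − 61·146 = 895
m = 895 > 0,  v_rel·d = 99 > 0  ⇒  inside

inside=yes margin=895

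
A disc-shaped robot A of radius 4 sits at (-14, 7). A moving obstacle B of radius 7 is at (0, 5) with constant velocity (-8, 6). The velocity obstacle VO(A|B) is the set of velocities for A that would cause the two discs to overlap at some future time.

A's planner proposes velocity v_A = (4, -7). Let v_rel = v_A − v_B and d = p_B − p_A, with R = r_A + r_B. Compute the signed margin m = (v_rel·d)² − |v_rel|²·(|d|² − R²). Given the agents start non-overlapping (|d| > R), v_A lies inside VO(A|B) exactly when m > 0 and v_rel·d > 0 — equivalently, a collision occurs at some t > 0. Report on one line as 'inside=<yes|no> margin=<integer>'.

d = (14, -2),  |d|² = 200;  R = 4+7 = 11,  c = 200−11² = 79
v_rel = (12, -13),  |v_rel|² = 313;  v_rel·d = (12)·(14) + (-13)·(-2) = 194
313·t² − 388·t + 79 = 0  ⇒  m = 194² − 313·79 = 12909
m = 12909 > 0,  v_rel·d = 194 > 0  ⇒  inside

inside=yes margin=12909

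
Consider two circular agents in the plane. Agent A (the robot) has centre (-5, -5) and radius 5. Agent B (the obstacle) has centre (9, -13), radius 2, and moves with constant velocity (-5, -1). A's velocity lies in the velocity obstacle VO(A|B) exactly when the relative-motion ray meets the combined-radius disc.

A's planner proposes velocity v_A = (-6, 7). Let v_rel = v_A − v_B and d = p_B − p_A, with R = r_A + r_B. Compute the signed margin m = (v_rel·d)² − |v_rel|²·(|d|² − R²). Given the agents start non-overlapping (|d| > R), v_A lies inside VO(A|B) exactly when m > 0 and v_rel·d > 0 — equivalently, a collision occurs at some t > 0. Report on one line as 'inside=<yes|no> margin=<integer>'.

d = (14, -8),  |d|² = 260;  R = 5+2 = 7,  c = 260−7² = 211
v_rel = (-1, 8),  |v_rel|² = 65;  v_rel·d = (-1)·(14) + (8)·(-8) = -78
65·t² + 156·t + 211 = 0  ⇒  m = (-78)² − 65·211 = -7631
m = -7631 < 0,  v_rel·d = -78 < 0  ⇒  outside

inside=no margin=-7631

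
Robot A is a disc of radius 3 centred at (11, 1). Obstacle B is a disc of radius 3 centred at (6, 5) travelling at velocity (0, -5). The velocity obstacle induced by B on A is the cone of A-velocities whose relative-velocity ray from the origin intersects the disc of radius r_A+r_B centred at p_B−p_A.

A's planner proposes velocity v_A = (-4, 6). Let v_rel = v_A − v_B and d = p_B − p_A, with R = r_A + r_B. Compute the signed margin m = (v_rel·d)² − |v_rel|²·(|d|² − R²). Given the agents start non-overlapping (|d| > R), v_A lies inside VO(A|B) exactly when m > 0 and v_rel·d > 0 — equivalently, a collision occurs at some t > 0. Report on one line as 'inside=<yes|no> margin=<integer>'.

d = (-5, 4),  |d|² = 41;  R = 3+3 = 6,  c = 41−6² = 5
v_rel = (-4, 11),  |v_rel|² = 137;  v_rel·d = (-4)·(-5) + (11)·(4) = 64
137·t² − 128·t + 5 = 0  ⇒  m = 64² − 137·5 = 3411
m = 3411 > 0,  v_rel·d = 64 > 0  ⇒  inside

inside=yes margin=3411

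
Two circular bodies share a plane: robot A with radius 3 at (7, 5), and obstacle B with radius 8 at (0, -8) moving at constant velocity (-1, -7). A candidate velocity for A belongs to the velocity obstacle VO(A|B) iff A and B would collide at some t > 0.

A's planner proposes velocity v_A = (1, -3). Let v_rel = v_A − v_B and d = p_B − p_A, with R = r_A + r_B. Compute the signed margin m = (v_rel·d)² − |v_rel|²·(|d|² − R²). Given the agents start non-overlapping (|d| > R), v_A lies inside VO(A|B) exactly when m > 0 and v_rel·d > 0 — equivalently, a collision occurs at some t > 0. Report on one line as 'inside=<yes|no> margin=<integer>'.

d = (-7, -13),  |d|² = 218;  R = 3+8 = 11,  c = 218−11² = 97
v_rel = (2, 4),  |v_rel|² = 20;  v_rel·d = (2)·(-7) + (4)·(-13) = -66
20·t² + 132·t + 97 = 0  ⇒  m = (-66)² − 20·97 = 2416
m = 2416 > 0,  v_rel·d = -66 < 0  ⇒  outside

inside=no margin=2416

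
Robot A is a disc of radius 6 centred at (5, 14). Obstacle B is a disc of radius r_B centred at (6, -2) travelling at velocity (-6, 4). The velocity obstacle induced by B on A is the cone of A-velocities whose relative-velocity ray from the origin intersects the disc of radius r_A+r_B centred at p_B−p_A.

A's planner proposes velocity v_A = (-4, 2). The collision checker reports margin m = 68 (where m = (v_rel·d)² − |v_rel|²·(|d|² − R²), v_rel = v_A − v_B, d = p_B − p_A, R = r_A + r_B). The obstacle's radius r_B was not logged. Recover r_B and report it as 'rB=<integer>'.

m = 68
d = (1, -16);  v_rel = (2, -2),  |v_rel|² = 8
v_rel×d = (2)·(-16) − (-2)·(1) = -30
since m = R²·8 − (-30)²:  R² = (900 + 68) / 8 = 121
R = √121 = 11  ⇒  r_B = 11 − 6 = 5

rB=5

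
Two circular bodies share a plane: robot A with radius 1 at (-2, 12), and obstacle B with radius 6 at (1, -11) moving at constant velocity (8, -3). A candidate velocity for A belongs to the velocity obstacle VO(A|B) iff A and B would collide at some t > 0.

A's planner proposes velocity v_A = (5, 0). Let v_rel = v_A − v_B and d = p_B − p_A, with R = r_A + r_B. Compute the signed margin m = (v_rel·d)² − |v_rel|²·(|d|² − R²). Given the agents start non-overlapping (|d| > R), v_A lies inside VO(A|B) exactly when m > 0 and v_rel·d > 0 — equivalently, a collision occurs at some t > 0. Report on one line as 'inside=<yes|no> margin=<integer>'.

d = (3, -23),  |d|² = 538;  R = 1+6 = 7,  c = 538−7² = 489
v_rel = (-3, 3),  |v_rel|² = 18;  v_rel·d = (-3)·(3) + (3)·(-23) = -78
18·t² + 156·t + 489 = 0  ⇒  m = (-78)² − 18·489 = -2718
m = -2718 < 0,  v_rel·d = -78 < 0  ⇒  outside

inside=no margin=-2718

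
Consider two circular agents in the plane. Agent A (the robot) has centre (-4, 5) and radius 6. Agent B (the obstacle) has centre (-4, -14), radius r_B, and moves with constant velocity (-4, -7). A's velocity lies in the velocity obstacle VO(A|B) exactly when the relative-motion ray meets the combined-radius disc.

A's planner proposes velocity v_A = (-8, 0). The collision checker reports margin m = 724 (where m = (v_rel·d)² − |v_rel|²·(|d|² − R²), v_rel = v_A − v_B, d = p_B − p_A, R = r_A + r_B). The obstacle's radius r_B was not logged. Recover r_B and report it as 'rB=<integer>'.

m = 724
d = (0, -19);  v_rel = (-4, 7),  |v_rel|² = 65
v_rel×d = (-4)·(-19) − (7)·(0) = 76
since m = R²·65 − 76²:  R² = (5776 + 724) / 65 = 100
R = √100 = 10  ⇒  r_B = 10 − 6 = 4

rB=4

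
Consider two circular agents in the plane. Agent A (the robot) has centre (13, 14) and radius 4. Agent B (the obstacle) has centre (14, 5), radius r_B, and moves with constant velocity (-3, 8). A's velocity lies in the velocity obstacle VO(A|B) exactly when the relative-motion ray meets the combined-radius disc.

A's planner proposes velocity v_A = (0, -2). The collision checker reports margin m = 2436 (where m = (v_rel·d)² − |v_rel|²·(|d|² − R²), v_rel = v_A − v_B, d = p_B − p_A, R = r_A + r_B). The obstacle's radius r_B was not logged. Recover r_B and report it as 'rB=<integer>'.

m = 2436
d = (1, -9);  v_rel = (3, -10),  |v_rel|² = 109
v_rel×d = (3)·(-9) − (-10)·(1) = -17
since m = R²·109 − (-17)²:  R² = (289 + 2436) / 109 = 25
R = √25 = 5  ⇒  r_B = 5 − 4 = 1

rB=1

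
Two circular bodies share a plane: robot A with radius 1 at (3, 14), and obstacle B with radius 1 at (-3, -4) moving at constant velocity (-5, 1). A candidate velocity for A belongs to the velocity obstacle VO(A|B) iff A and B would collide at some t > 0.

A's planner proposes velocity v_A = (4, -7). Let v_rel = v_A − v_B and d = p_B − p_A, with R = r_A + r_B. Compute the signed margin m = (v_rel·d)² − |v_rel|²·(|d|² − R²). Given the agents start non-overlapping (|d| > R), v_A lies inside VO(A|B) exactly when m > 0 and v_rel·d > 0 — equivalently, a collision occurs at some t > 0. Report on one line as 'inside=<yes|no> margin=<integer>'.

d = (-6, -18),  |d|² = 360;  R = 1+1 = 2,  c = 360−2² = 356
v_rel = (9, -8),  |v_rel|² = 145;  v_rel·d = (9)·(-6) + (-8)·(-18) = 90
145·t² − 180·t + 356 = 0  ⇒  m = 90² − 145·356 = -43520
m = -43520 < 0,  v_rel·d = 90 > 0  ⇒  outside

inside=no margin=-43520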